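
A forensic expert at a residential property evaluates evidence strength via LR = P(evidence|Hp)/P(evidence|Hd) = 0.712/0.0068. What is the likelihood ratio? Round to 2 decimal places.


Likelihood ratio calculation:
LR = P(E|Hp) / P(E|Hd)
LR = 0.712 / 0.0068
LR = 104.71

104.71


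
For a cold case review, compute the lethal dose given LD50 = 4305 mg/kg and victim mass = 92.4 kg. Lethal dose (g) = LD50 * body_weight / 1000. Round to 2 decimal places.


Lethal dose calculation:
Lethal dose = LD50 * body_weight / 1000
= 4305 * 92.4 / 1000
= 397782 / 1000
= 397.78 g

397.78


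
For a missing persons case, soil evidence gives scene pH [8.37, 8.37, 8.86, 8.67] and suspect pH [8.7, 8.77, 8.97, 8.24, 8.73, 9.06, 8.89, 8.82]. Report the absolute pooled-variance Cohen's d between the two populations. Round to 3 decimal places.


Pooled-variance Cohen's d for soil pH comparison:
Scene mean = 34.27 / 4 = 8.5675
Suspect mean = 70.18 / 8 = 8.7725
Scene sample variance s_s^2 = 0.058025
Suspect sample variance s_c^2 = 0.061193
Pooled variance = ((n_s-1)*s_s^2 + (n_c-1)*s_c^2) / (n_s + n_c - 2) = 0.060243
Pooled SD = sqrt(0.060243) = 0.245444
Mean difference = -0.205
|d| = |-0.205| / 0.245444 = 0.835

0.835


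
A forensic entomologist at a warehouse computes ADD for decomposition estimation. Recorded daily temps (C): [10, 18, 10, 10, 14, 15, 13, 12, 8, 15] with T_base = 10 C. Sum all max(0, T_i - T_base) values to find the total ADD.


Computing ADD day by day:
Day 1: max(0, 10 - 10) = 0
Day 2: max(0, 18 - 10) = 8
Day 3: max(0, 10 - 10) = 0
Day 4: max(0, 10 - 10) = 0
Day 5: max(0, 14 - 10) = 4
Day 6: max(0, 15 - 10) = 5
Day 7: max(0, 13 - 10) = 3
Day 8: max(0, 12 - 10) = 2
Day 9: max(0, 8 - 10) = 0
Day 10: max(0, 15 - 10) = 5
Total ADD = 27

27


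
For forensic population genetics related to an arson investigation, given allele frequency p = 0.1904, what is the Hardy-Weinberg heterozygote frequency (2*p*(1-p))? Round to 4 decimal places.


Hardy-Weinberg heterozygote frequency:
q = 1 - p = 1 - 0.1904 = 0.8096
2pq = 2 * 0.1904 * 0.8096 = 0.3083

0.3083


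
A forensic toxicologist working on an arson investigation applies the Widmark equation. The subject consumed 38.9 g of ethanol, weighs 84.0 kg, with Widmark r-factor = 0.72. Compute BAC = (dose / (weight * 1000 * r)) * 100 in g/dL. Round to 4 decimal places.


Applying the Widmark formula:
BAC = (dose_g / (body_wt * 1000 * r)) * 100
Denominator = 84.0 * 1000 * 0.72 = 60480
BAC = (38.9 / 60480) * 100
BAC = 0.0643 g/dL

0.0643


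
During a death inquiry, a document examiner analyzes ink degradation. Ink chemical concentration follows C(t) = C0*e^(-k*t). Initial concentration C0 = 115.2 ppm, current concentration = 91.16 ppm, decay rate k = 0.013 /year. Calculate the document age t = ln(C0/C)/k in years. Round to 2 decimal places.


Document age estimation:
C0/C = 115.2 / 91.16 = 1.263712
ln(C0/C) = 0.234053
t = 0.234053 / 0.013 = 18.00 years

18.00


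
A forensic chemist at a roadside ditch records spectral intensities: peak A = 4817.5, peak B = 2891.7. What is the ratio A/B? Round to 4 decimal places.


Spectral peak ratio:
Peak A = 4817.5 counts
Peak B = 2891.7 counts
Ratio = 4817.5 / 2891.7 = 1.6660

1.6660


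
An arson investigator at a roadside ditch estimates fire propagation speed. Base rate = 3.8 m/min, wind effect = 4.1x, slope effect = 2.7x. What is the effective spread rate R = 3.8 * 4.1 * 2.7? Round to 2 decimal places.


Fire spread rate calculation:
R = R0 * wind_factor * slope_factor
= 3.8 * 4.1 * 2.7
= 15.58 * 2.7
= 42.07 m/min

42.07


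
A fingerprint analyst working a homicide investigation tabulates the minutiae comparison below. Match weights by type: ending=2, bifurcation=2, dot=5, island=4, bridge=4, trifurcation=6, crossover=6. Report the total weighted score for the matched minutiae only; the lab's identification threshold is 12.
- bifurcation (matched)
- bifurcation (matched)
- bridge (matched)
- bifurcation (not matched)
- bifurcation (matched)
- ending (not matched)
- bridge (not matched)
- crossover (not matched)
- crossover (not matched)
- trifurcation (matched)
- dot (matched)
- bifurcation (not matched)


Weighted minutiae match score:
  bifurcation: matched, +2 (running total 2)
  bifurcation: matched, +2 (running total 4)
  bridge: matched, +4 (running total 8)
  bifurcation: not matched, +0
  bifurcation: matched, +2 (running total 10)
  ending: not matched, +0
  bridge: not matched, +0
  crossover: not matched, +0
  crossover: not matched, +0
  trifurcation: matched, +6 (running total 16)
  dot: matched, +5 (running total 21)
  bifurcation: not matched, +0
Total score = 21
Threshold = 12; verdict = identification

21


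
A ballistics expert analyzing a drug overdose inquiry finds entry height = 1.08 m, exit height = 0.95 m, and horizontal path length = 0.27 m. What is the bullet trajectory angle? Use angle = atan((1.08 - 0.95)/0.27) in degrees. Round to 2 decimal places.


Bullet trajectory angle:
Height difference = 1.08 - 0.95 = 0.13 m
angle = atan(0.13 / 0.27)
angle = atan(0.481481)
angle = 25.71 degrees

25.71


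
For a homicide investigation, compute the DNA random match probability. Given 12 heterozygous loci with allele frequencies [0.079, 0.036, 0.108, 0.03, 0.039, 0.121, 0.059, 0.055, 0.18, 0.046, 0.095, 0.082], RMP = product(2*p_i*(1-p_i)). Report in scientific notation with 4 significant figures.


Computing RMP for 12 loci:
Locus 1: 2 * 0.079 * 0.921 = 0.145518
Locus 2: 2 * 0.036 * 0.964 = 0.069408
Locus 3: 2 * 0.108 * 0.892 = 0.192672
Locus 4: 2 * 0.03 * 0.97 = 0.0582
Locus 5: 2 * 0.039 * 0.961 = 0.074958
Locus 6: 2 * 0.121 * 0.879 = 0.212718
Locus 7: 2 * 0.059 * 0.941 = 0.111038
Locus 8: 2 * 0.055 * 0.945 = 0.10395
Locus 9: 2 * 0.18 * 0.82 = 0.2952
Locus 10: 2 * 0.046 * 0.954 = 0.087768
Locus 11: 2 * 0.095 * 0.905 = 0.17195
Locus 12: 2 * 0.082 * 0.918 = 0.150552
RMP = 1.398e-11

1.398e-11


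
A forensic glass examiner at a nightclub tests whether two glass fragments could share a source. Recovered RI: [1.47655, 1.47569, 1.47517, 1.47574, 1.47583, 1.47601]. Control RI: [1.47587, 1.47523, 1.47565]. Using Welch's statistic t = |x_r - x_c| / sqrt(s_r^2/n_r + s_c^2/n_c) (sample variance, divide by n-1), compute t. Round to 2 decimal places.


Welch's t-criterion for glass RI comparison:
Recovered mean = sum / n_r = 8.85499 / 6 = 1.4758317
Control mean = sum / n_c = 4.42675 / 3 = 1.4755833
Recovered sample variance s_r^2 = 2.02817e-07
Control sample variance s_c^2 = 1.05733e-07
Welch SE (unpooled) = sqrt(s_r^2/n_r + s_c^2/n_c) = sqrt(3.38028e-08 + 3.52444e-08) = sqrt(6.90472e-08) = 0.000262768
|mean_r - mean_c| = 0.000248333
t = 0.000248333 / 0.000262768 = 0.95

0.95


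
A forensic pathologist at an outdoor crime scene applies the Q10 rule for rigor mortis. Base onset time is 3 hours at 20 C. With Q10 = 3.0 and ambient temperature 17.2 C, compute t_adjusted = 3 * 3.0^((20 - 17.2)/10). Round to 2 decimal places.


Rigor mortis time adjustment:
Exponent = (T_ref - T_actual) / 10 = (20 - 17.2) / 10 = 0.28
Q10 factor = 3.0^0.28 = 1.36017
t_adjusted = 3 * 1.36017 = 4.08 hours

4.08


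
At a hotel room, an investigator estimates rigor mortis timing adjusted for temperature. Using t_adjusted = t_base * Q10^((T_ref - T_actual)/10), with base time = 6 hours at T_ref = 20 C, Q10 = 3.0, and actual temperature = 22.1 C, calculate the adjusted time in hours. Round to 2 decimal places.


Rigor mortis time adjustment:
Exponent = (T_ref - T_actual) / 10 = (20 - 22.1) / 10 = -0.21
Q10 factor = 3.0^-0.21 = 0.79397
t_adjusted = 6 * 0.79397 = 4.76 hours

4.76


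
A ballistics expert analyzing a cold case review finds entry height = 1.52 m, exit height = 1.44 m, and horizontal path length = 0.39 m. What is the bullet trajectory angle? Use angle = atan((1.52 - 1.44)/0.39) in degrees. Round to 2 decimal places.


Bullet trajectory angle:
Height difference = 1.52 - 1.44 = 0.08 m
angle = atan(0.08 / 0.39)
angle = atan(0.205128)
angle = 11.59 degrees

11.59


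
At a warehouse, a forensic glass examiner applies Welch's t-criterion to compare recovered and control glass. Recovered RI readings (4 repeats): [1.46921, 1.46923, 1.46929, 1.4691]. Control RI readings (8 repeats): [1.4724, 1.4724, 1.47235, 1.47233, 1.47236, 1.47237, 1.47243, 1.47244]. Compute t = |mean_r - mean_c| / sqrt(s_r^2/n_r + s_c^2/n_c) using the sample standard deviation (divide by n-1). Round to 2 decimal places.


Welch's t-criterion for glass RI comparison:
Recovered mean = sum / n_r = 5.87683 / 4 = 1.4692075
Control mean = sum / n_c = 11.77908 / 8 = 1.472385
Recovered sample variance s_r^2 = 6.29167e-09
Control sample variance s_c^2 = 1.51429e-09
Welch SE (unpooled) = sqrt(s_r^2/n_r + s_c^2/n_c) = sqrt(1.57292e-09 + 1.89286e-10) = sqrt(1.76221e-09) = 4.19787e-05
|mean_r - mean_c| = 0.0031775
t = 0.0031775 / 4.19787e-05 = 75.69

75.69


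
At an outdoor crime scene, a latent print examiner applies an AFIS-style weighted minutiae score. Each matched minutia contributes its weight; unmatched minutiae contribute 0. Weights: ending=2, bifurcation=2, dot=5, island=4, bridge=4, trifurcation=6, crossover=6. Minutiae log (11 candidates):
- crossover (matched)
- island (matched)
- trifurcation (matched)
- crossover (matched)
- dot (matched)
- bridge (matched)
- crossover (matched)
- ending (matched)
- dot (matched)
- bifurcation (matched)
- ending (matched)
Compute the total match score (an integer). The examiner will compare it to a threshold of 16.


Weighted minutiae match score:
  crossover: matched, +6 (running total 6)
  island: matched, +4 (running total 10)
  trifurcation: matched, +6 (running total 16)
  crossover: matched, +6 (running total 22)
  dot: matched, +5 (running total 27)
  bridge: matched, +4 (running total 31)
  crossover: matched, +6 (running total 37)
  ending: matched, +2 (running total 39)
  dot: matched, +5 (running total 44)
  bifurcation: matched, +2 (running total 46)
  ending: matched, +2 (running total 48)
Total score = 48
Threshold = 16; verdict = identification

48


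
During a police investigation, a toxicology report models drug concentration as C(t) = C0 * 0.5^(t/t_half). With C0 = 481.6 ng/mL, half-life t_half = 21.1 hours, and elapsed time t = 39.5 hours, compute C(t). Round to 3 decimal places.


Drug concentration decay:
Number of half-lives = t / t_half = 39.5 / 21.1 = 1.872038
Decay factor = 0.5^1.872038 = 0.27318724
C(t) = 481.6 * 0.27318724 = 131.567 ng/mL

131.567


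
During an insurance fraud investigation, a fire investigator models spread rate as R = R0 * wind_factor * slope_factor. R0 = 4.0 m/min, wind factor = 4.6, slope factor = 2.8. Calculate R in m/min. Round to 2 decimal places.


Fire spread rate calculation:
R = R0 * wind_factor * slope_factor
= 4.0 * 4.6 * 2.8
= 18.4 * 2.8
= 51.52 m/min

51.52


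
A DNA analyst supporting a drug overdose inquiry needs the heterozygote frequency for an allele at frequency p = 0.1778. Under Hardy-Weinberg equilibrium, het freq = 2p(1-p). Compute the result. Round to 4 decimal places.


Hardy-Weinberg heterozygote frequency:
q = 1 - p = 1 - 0.1778 = 0.8222
2pq = 2 * 0.1778 * 0.8222 = 0.2924

0.2924


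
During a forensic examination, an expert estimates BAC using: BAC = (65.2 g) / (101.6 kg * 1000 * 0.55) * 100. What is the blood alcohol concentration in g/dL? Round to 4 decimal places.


Applying the Widmark formula:
BAC = (dose_g / (body_wt * 1000 * r)) * 100
Denominator = 101.6 * 1000 * 0.55 = 55880
BAC = (65.2 / 55880) * 100
BAC = 0.1167 g/dL

0.1167


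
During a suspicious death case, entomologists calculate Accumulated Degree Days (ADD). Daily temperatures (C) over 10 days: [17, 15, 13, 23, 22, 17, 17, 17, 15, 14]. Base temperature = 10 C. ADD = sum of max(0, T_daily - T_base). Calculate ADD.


Computing ADD day by day:
Day 1: max(0, 17 - 10) = 7
Day 2: max(0, 15 - 10) = 5
Day 3: max(0, 13 - 10) = 3
Day 4: max(0, 23 - 10) = 13
Day 5: max(0, 22 - 10) = 12
Day 6: max(0, 17 - 10) = 7
Day 7: max(0, 17 - 10) = 7
Day 8: max(0, 17 - 10) = 7
Day 9: max(0, 15 - 10) = 5
Day 10: max(0, 14 - 10) = 4
Total ADD = 70

70


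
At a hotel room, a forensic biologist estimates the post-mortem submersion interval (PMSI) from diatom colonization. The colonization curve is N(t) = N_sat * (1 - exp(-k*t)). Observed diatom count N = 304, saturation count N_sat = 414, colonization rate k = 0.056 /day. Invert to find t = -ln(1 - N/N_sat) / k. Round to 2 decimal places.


PMSI from diatom colonization curve:
N / N_sat = 304 / 414 = 0.7343
1 - N/N_sat = 0.2657
ln(1 - N/N_sat) = -1.325387
t = -ln(1 - N/N_sat) / k = -(-1.325387) / 0.056 = 23.67 days

23.67


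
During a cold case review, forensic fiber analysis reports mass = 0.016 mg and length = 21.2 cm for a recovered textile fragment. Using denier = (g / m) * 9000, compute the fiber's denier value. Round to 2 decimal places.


Denier calculation:
Mass in grams = 0.016 mg / 1000 = 0.000016 g
Length in meters = 21.2 cm / 100 = 0.212 m
Linear density = mass / length = 0.000016 / 0.212 = 0.00007547 g/m
Denier = (g/m) * 9000 = 0.00007547 * 9000 = 0.68

0.68


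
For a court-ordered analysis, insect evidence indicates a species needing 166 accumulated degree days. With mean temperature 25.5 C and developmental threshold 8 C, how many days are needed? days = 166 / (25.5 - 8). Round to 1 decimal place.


Insect development time:
Effective temperature = avg_temp - T_base = 25.5 - 8 = 17.5 C
Days = ADD / effective_temp = 166 / 17.5 = 9.5 days

9.5


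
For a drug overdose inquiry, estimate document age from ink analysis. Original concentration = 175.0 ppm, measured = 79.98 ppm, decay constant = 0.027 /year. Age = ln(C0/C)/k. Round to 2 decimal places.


Document age estimation:
C0/C = 175.0 / 79.98 = 2.188047
ln(C0/C) = 0.783009
t = 0.783009 / 0.027 = 29.00 years

29.00


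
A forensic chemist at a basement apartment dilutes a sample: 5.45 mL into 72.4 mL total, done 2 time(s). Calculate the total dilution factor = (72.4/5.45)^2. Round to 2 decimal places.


Dilution factor calculation:
Single dilution = V_total / V_sample = 72.4 / 5.45 ≈ 13.284404
Number of dilutions = 2
Total DF = (72.4 / 5.45)^2 (full precision, rounded at the end) = 176.48

176.48


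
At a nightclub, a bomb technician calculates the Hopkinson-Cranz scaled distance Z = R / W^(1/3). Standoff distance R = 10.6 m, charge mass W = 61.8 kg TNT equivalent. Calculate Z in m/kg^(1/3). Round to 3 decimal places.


Scaled distance calculation:
W^(1/3) = 61.8^(1/3) = 3.953631
Z = R / W^(1/3) = 10.6 / 3.953631
Z = 2.681 m/kg^(1/3)

2.681


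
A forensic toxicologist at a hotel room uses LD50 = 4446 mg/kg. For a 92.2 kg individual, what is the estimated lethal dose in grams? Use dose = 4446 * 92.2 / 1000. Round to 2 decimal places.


Lethal dose calculation:
Lethal dose = LD50 * body_weight / 1000
= 4446 * 92.2 / 1000
= 409921.2 / 1000
= 409.92 g

409.92


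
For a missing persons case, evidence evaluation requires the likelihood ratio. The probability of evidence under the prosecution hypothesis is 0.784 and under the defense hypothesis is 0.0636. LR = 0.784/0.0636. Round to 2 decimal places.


Likelihood ratio calculation:
LR = P(E|Hp) / P(E|Hd)
LR = 0.784 / 0.0636
LR = 12.33

12.33


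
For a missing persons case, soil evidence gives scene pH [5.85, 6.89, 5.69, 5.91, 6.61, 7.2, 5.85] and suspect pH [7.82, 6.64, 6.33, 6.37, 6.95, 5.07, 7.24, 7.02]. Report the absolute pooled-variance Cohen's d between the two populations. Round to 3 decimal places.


Pooled-variance Cohen's d for soil pH comparison:
Scene mean = 44 / 7 = 6.285714
Suspect mean = 53.44 / 8 = 6.68
Scene sample variance s_s^2 = 0.363662
Suspect sample variance s_c^2 = 0.659143
Pooled variance = ((n_s-1)*s_s^2 + (n_c-1)*s_c^2) / (n_s + n_c - 2) = 0.522767
Pooled SD = sqrt(0.522767) = 0.723026
Mean difference = -0.394286
|d| = |-0.394286| / 0.723026 = 0.545

0.545


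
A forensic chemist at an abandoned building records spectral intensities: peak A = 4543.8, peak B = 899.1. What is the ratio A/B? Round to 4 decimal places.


Spectral peak ratio:
Peak A = 4543.8 counts
Peak B = 899.1 counts
Ratio = 4543.8 / 899.1 = 5.0537

5.0537


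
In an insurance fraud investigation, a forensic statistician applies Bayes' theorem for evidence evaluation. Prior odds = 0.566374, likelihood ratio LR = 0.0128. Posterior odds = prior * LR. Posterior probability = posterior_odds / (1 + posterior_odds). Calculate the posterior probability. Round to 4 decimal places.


Bayesian evidence evaluation:
Posterior odds = prior_odds * LR = 0.566374 * 0.0128 = 0.007249587
Posterior probability = posterior_odds / (1 + posterior_odds)
= 0.007249587 / (1 + 0.007249587)
= 0.007249587 / 1.007249587
= 0.0072

0.0072


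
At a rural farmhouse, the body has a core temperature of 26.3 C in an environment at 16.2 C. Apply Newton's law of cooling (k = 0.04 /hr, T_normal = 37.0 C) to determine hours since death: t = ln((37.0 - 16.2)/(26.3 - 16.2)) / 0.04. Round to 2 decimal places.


Using Newton's law of cooling:
t = ln((T_normal - T_ambient) / (T_body - T_ambient)) / k
T_normal - T_ambient = 20.8
T_body - T_ambient = 10.1
Ratio = 2.059406
ln(ratio) = 0.722418
t = 0.722418 / 0.04 = 18.06 hours

18.06


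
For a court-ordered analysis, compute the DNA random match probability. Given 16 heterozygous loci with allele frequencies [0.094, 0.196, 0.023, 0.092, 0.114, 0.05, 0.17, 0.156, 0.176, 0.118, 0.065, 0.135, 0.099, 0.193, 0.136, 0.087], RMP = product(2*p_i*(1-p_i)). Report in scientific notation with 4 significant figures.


Computing RMP for 16 loci:
Locus 1: 2 * 0.094 * 0.906 = 0.170328
Locus 2: 2 * 0.196 * 0.804 = 0.315168
Locus 3: 2 * 0.023 * 0.977 = 0.044942
Locus 4: 2 * 0.092 * 0.908 = 0.167072
Locus 5: 2 * 0.114 * 0.886 = 0.202008
Locus 6: 2 * 0.05 * 0.95 = 0.095
Locus 7: 2 * 0.17 * 0.83 = 0.2822
Locus 8: 2 * 0.156 * 0.844 = 0.263328
Locus 9: 2 * 0.176 * 0.824 = 0.290048
Locus 10: 2 * 0.118 * 0.882 = 0.208152
Locus 11: 2 * 0.065 * 0.935 = 0.12155
Locus 12: 2 * 0.135 * 0.865 = 0.23355
Locus 13: 2 * 0.099 * 0.901 = 0.178398
Locus 14: 2 * 0.193 * 0.807 = 0.311502
Locus 15: 2 * 0.136 * 0.864 = 0.235008
Locus 16: 2 * 0.087 * 0.913 = 0.158862
RMP = 2.044e-12

2.044e-12


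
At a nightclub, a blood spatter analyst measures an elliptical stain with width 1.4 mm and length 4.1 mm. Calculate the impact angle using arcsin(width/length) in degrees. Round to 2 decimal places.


Blood spatter impact angle calculation:
width / length = 1.4 / 4.1 = 0.341463
angle = arcsin(0.341463)
angle = 19.97 degrees

19.97


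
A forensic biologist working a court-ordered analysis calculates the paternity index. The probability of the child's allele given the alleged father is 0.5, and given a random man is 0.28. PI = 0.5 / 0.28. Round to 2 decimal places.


Paternity Index calculation:
PI = P(allele|father) / P(allele|random)
PI = 0.5 / 0.28
PI = 1.79

1.79


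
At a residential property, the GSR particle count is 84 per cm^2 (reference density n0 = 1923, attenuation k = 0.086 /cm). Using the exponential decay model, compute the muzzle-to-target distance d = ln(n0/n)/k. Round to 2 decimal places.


GSR distance calculation:
n0/n = 1923 / 84 = 22.892857
ln(n0/n) = 3.130825
d = 3.130825 / 0.086 = 36.40 cm

36.40


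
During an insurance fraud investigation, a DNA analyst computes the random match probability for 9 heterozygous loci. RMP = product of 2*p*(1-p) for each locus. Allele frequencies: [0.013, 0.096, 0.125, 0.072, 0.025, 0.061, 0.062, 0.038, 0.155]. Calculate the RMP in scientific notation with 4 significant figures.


Computing RMP for 9 loci:
Locus 1: 2 * 0.013 * 0.987 = 0.025662
Locus 2: 2 * 0.096 * 0.904 = 0.173568
Locus 3: 2 * 0.125 * 0.875 = 0.21875
Locus 4: 2 * 0.072 * 0.928 = 0.133632
Locus 5: 2 * 0.025 * 0.975 = 0.04875
Locus 6: 2 * 0.061 * 0.939 = 0.114558
Locus 7: 2 * 0.062 * 0.938 = 0.116312
Locus 8: 2 * 0.038 * 0.962 = 0.073112
Locus 9: 2 * 0.155 * 0.845 = 0.26195
RMP = 1.620e-09

1.620e-09


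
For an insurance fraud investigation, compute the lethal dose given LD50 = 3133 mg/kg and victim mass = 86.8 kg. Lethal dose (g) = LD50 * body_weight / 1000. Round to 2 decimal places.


Lethal dose calculation:
Lethal dose = LD50 * body_weight / 1000
= 3133 * 86.8 / 1000
= 271944.4 / 1000
= 271.94 g

271.94


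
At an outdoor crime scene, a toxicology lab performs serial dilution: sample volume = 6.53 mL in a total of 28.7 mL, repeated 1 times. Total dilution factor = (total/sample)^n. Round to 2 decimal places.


Dilution factor calculation:
Single dilution = V_total / V_sample = 28.7 / 6.53 ≈ 4.3951
Number of dilutions = 1
Total DF = (28.7 / 6.53)^1 (full precision, rounded at the end) = 4.40

4.40


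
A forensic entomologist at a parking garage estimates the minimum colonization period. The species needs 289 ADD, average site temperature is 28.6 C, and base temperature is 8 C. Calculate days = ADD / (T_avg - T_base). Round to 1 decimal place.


Insect development time:
Effective temperature = avg_temp - T_base = 28.6 - 8 = 20.6 C
Days = ADD / effective_temp = 289 / 20.6 = 14.0 days

14.0


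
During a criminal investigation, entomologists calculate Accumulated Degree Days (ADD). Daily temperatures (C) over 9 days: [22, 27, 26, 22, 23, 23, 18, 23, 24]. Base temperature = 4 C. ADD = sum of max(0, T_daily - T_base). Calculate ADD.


Computing ADD day by day:
Day 1: max(0, 22 - 4) = 18
Day 2: max(0, 27 - 4) = 23
Day 3: max(0, 26 - 4) = 22
Day 4: max(0, 22 - 4) = 18
Day 5: max(0, 23 - 4) = 19
Day 6: max(0, 23 - 4) = 19
Day 7: max(0, 18 - 4) = 14
Day 8: max(0, 23 - 4) = 19
Day 9: max(0, 24 - 4) = 20
Total ADD = 172

172


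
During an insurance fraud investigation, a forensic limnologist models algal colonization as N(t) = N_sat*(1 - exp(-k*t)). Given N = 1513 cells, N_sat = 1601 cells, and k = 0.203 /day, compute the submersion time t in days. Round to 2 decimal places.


PMSI from diatom colonization curve:
N / N_sat = 1513 / 1601 = 0.945034
1 - N/N_sat = 0.054966
ln(1 - N/N_sat) = -2.90104
t = -ln(1 - N/N_sat) / k = -(-2.90104) / 0.203 = 14.29 days

14.29


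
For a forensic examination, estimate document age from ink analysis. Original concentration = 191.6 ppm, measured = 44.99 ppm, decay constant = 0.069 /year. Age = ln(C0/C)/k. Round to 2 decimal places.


Document age estimation:
C0/C = 191.6 / 44.99 = 4.258724
ln(C0/C) = 1.44897
t = 1.44897 / 0.069 = 21.00 years

21.00


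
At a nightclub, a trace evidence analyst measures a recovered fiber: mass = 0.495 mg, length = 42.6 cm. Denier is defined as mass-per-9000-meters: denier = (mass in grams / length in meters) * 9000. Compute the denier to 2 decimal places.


Denier calculation:
Mass in grams = 0.495 mg / 1000 = 0.000495 g
Length in meters = 42.6 cm / 100 = 0.426 m
Linear density = mass / length = 0.000495 / 0.426 = 0.00116197 g/m
Denier = (g/m) * 9000 = 0.00116197 * 9000 = 10.46

10.46


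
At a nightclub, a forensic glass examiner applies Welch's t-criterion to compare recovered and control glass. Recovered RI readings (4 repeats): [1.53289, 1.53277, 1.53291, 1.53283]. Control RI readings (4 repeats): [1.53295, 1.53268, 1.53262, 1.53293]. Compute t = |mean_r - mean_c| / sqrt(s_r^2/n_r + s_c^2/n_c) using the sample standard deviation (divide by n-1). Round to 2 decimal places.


Welch's t-criterion for glass RI comparison:
Recovered mean = sum / n_r = 6.1314 / 4 = 1.53285
Control mean = sum / n_c = 6.13118 / 4 = 1.532795
Recovered sample variance s_r^2 = 4e-09
Control sample variance s_c^2 = 2.87e-08
Welch SE (unpooled) = sqrt(s_r^2/n_r + s_c^2/n_c) = sqrt(1e-09 + 7.175e-09) = sqrt(8.175e-09) = 9.04157e-05
|mean_r - mean_c| = 5.5e-05
t = 5.5e-05 / 9.04157e-05 = 0.61

0.61


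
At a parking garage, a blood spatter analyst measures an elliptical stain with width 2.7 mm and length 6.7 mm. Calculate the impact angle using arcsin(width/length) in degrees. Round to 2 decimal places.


Blood spatter impact angle calculation:
width / length = 2.7 / 6.7 = 0.402985
angle = arcsin(0.402985)
angle = 23.76 degrees

23.76


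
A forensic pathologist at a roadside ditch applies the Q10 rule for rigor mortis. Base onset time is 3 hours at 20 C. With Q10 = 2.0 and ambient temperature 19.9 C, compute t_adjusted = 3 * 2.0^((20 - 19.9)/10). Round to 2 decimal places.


Rigor mortis time adjustment:
Exponent = (T_ref - T_actual) / 10 = (20 - 19.9) / 10 = 0.01
Q10 factor = 2.0^0.01 = 1.00696
t_adjusted = 3 * 1.00696 = 3.02 hours

3.02


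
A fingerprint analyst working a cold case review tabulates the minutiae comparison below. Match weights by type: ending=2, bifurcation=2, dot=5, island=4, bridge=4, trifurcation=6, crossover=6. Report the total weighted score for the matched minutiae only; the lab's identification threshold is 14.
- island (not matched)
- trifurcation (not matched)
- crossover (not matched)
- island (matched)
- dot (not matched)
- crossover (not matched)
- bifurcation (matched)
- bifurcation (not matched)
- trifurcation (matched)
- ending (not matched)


Weighted minutiae match score:
  island: not matched, +0
  trifurcation: not matched, +0
  crossover: not matched, +0
  island: matched, +4 (running total 4)
  dot: not matched, +0
  crossover: not matched, +0
  bifurcation: matched, +2 (running total 6)
  bifurcation: not matched, +0
  trifurcation: matched, +6 (running total 12)
  ending: not matched, +0
Total score = 12
Threshold = 14; verdict = inconclusive

12


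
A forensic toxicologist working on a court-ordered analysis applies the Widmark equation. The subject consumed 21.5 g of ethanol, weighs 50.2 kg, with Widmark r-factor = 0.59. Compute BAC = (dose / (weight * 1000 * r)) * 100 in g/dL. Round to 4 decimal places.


Applying the Widmark formula:
BAC = (dose_g / (body_wt * 1000 * r)) * 100
Denominator = 50.2 * 1000 * 0.59 = 29618
BAC = (21.5 / 29618) * 100
BAC = 0.0726 g/dL

0.0726


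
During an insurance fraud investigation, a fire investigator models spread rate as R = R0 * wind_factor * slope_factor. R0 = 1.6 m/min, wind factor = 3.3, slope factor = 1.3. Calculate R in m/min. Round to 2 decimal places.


Fire spread rate calculation:
R = R0 * wind_factor * slope_factor
= 1.6 * 3.3 * 1.3
= 5.28 * 1.3
= 6.86 m/min

6.86


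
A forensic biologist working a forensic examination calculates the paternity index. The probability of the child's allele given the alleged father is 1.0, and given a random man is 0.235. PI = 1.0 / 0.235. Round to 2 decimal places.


Paternity Index calculation:
PI = P(allele|father) / P(allele|random)
PI = 1.0 / 0.235
PI = 4.26

4.26


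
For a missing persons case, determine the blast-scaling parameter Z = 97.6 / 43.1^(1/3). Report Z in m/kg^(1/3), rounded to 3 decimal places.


Scaled distance calculation:
W^(1/3) = 43.1^(1/3) = 3.506112
Z = R / W^(1/3) = 97.6 / 3.506112
Z = 27.837 m/kg^(1/3)

27.837


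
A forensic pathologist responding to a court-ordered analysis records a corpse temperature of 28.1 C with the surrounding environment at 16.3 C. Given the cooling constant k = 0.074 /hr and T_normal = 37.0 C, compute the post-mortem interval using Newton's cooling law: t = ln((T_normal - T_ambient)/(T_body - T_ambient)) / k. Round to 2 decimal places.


Using Newton's law of cooling:
t = ln((T_normal - T_ambient) / (T_body - T_ambient)) / k
T_normal - T_ambient = 20.7
T_body - T_ambient = 11.8
Ratio = 1.754237
ln(ratio) = 0.562034
t = 0.562034 / 0.074 = 7.60 hours

7.60


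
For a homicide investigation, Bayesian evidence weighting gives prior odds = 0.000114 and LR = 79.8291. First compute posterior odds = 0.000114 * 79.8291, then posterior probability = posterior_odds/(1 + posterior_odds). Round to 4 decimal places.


Bayesian evidence evaluation:
Posterior odds = prior_odds * LR = 0.000114 * 79.8291 = 0.009100517
Posterior probability = posterior_odds / (1 + posterior_odds)
= 0.009100517 / (1 + 0.009100517)
= 0.009100517 / 1.009100517
= 0.0090

0.0090


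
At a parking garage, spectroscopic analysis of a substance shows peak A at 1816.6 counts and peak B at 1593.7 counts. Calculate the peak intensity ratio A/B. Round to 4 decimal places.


Spectral peak ratio:
Peak A = 1816.6 counts
Peak B = 1593.7 counts
Ratio = 1816.6 / 1593.7 = 1.1399

1.1399


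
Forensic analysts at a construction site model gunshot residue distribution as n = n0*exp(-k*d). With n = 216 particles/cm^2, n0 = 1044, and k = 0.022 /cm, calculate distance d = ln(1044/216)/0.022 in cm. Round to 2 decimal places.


GSR distance calculation:
n0/n = 1044 / 216 = 4.833333
ln(n0/n) = 1.575536
d = 1.575536 / 0.022 = 71.62 cm

71.62


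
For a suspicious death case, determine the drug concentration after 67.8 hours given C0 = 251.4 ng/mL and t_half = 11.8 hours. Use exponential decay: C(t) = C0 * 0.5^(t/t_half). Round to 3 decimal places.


Drug concentration decay:
Number of half-lives = t / t_half = 67.8 / 11.8 = 5.745763
Decay factor = 0.5^5.745763 = 0.01863601
C(t) = 251.4 * 0.01863601 = 4.685 ng/mL

4.685


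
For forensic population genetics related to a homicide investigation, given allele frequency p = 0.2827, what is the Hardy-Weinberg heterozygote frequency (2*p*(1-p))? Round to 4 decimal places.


Hardy-Weinberg heterozygote frequency:
q = 1 - p = 1 - 0.2827 = 0.7173
2pq = 2 * 0.2827 * 0.7173 = 0.4056

0.4056


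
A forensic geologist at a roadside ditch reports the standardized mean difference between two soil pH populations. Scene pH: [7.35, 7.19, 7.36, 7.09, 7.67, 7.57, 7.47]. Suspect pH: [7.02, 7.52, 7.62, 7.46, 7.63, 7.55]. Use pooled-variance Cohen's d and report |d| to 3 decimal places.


Pooled-variance Cohen's d for soil pH comparison:
Scene mean = 51.7 / 7 = 7.385714
Suspect mean = 44.8 / 6 = 7.466667
Scene sample variance s_s^2 = 0.041595
Suspect sample variance s_c^2 = 0.051907
Pooled variance = ((n_s-1)*s_s^2 + (n_c-1)*s_c^2) / (n_s + n_c - 2) = 0.046282
Pooled SD = sqrt(0.046282) = 0.215133
Mean difference = -0.080952
|d| = |-0.080952| / 0.215133 = 0.376

0.376


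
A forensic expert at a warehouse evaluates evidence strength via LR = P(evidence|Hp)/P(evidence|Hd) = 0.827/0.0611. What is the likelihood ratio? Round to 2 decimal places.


Likelihood ratio calculation:
LR = P(E|Hp) / P(E|Hd)
LR = 0.827 / 0.0611
LR = 13.54

13.54


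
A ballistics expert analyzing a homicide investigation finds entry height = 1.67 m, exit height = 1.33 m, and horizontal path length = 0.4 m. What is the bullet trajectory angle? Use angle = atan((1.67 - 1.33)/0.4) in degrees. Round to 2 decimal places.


Bullet trajectory angle:
Height difference = 1.67 - 1.33 = 0.34 m
angle = atan(0.34 / 0.4)
angle = atan(0.85)
angle = 40.36 degrees

40.36


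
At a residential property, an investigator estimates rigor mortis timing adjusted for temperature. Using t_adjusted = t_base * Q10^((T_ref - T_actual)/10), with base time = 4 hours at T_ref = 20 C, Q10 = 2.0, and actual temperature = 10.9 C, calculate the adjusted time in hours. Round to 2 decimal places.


Rigor mortis time adjustment:
Exponent = (T_ref - T_actual) / 10 = (20 - 10.9) / 10 = 0.91
Q10 factor = 2.0^0.91 = 1.87905
t_adjusted = 4 * 1.87905 = 7.52 hours

7.52


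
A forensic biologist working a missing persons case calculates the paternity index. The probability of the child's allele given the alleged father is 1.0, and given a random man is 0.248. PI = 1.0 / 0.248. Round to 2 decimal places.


Paternity Index calculation:
PI = P(allele|father) / P(allele|random)
PI = 1.0 / 0.248
PI = 4.03

4.03


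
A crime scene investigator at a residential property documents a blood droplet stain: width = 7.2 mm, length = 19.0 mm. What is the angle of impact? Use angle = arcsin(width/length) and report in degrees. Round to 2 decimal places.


Blood spatter impact angle calculation:
width / length = 7.2 / 19.0 = 0.378947
angle = arcsin(0.378947)
angle = 22.27 degrees

22.27


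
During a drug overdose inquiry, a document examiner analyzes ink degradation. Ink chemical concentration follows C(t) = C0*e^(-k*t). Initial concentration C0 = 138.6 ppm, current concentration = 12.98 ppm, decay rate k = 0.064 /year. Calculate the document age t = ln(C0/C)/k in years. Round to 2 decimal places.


Document age estimation:
C0/C = 138.6 / 12.98 = 10.677966
ln(C0/C) = 2.368182
t = 2.368182 / 0.064 = 37.00 years

37.00


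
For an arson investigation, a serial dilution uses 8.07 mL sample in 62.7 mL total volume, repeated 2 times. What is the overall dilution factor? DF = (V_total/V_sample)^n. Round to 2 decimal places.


Dilution factor calculation:
Single dilution = V_total / V_sample = 62.7 / 8.07 ≈ 7.769517
Number of dilutions = 2
Total DF = (62.7 / 8.07)^2 (full precision, rounded at the end) = 60.37

60.37


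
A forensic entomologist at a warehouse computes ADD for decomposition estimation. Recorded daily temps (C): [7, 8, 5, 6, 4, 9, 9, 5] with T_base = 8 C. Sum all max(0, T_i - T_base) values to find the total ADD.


Computing ADD day by day:
Day 1: max(0, 7 - 8) = 0
Day 2: max(0, 8 - 8) = 0
Day 3: max(0, 5 - 8) = 0
Day 4: max(0, 6 - 8) = 0
Day 5: max(0, 4 - 8) = 0
Day 6: max(0, 9 - 8) = 1
Day 7: max(0, 9 - 8) = 1
Day 8: max(0, 5 - 8) = 0
Total ADD = 2

2


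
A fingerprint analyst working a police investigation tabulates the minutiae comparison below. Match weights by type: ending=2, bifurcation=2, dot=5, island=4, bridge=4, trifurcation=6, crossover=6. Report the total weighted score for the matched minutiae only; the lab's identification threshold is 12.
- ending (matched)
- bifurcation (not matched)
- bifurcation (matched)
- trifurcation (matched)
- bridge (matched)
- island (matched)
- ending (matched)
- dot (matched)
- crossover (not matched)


Weighted minutiae match score:
  ending: matched, +2 (running total 2)
  bifurcation: not matched, +0
  bifurcation: matched, +2 (running total 4)
  trifurcation: matched, +6 (running total 10)
  bridge: matched, +4 (running total 14)
  island: matched, +4 (running total 18)
  ending: matched, +2 (running total 20)
  dot: matched, +5 (running total 25)
  crossover: not matched, +0
Total score = 25
Threshold = 12; verdict = identification

25


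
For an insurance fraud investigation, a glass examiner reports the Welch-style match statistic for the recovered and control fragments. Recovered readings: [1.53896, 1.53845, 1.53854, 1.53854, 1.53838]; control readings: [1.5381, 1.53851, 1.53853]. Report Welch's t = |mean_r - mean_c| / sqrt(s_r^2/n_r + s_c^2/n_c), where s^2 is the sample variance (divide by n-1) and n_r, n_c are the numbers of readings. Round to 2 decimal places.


Welch's t-criterion for glass RI comparison:
Recovered mean = sum / n_r = 7.69287 / 5 = 1.538574
Control mean = sum / n_c = 4.61514 / 3 = 1.53838
Recovered sample variance s_r^2 = 5.108e-08
Control sample variance s_c^2 = 5.89e-08
Welch SE (unpooled) = sqrt(s_r^2/n_r + s_c^2/n_c) = sqrt(1.0216e-08 + 1.96333e-08) = sqrt(2.98493e-08) = 0.000172769
|mean_r - mean_c| = 0.000194
t = 0.000194 / 0.000172769 = 1.12

1.12


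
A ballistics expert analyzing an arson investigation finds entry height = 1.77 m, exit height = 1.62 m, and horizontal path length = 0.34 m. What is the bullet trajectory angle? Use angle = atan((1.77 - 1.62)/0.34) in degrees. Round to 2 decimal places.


Bullet trajectory angle:
Height difference = 1.77 - 1.62 = 0.15 m
angle = atan(0.15 / 0.34)
angle = atan(0.441176)
angle = 23.81 degrees

23.81


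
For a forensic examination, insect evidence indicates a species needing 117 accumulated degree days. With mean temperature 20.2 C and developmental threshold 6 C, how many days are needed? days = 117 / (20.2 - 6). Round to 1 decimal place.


Insect development time:
Effective temperature = avg_temp - T_base = 20.2 - 6 = 14.2 C
Days = ADD / effective_temp = 117 / 14.2 = 8.2 days

8.2


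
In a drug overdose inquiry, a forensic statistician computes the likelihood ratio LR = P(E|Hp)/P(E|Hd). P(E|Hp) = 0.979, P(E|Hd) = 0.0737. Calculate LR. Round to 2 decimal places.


Likelihood ratio calculation:
LR = P(E|Hp) / P(E|Hd)
LR = 0.979 / 0.0737
LR = 13.28

13.28


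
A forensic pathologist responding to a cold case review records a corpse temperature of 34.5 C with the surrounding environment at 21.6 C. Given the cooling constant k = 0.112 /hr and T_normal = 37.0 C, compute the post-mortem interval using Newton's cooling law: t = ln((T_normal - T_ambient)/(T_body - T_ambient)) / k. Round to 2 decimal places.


Using Newton's law of cooling:
t = ln((T_normal - T_ambient) / (T_body - T_ambient)) / k
T_normal - T_ambient = 15.4
T_body - T_ambient = 12.9
Ratio = 1.193798
ln(ratio) = 0.17714
t = 0.17714 / 0.112 = 1.58 hours

1.58


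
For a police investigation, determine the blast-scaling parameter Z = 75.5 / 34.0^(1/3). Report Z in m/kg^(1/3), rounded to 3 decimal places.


Scaled distance calculation:
W^(1/3) = 34.0^(1/3) = 3.239612
Z = R / W^(1/3) = 75.5 / 3.239612
Z = 23.305 m/kg^(1/3)

23.305


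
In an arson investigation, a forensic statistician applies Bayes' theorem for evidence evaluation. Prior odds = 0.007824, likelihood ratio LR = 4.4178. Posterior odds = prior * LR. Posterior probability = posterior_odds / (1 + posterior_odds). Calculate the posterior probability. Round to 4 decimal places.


Bayesian evidence evaluation:
Posterior odds = prior_odds * LR = 0.007824 * 4.4178 = 0.03456487
Posterior probability = posterior_odds / (1 + posterior_odds)
= 0.03456487 / (1 + 0.03456487)
= 0.03456487 / 1.03456487
= 0.0334

0.0334


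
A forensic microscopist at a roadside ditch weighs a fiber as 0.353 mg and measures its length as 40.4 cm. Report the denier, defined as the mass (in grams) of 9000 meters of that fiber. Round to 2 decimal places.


Denier calculation:
Mass in grams = 0.353 mg / 1000 = 0.000353 g
Length in meters = 40.4 cm / 100 = 0.404 m
Linear density = mass / length = 0.000353 / 0.404 = 0.00087376 g/m
Denier = (g/m) * 9000 = 0.00087376 * 9000 = 7.86

7.86


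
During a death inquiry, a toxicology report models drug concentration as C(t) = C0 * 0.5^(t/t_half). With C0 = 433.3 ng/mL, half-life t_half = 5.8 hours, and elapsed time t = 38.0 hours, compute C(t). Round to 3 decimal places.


Drug concentration decay:
Number of half-lives = t / t_half = 38.0 / 5.8 = 6.551724
Decay factor = 0.5^6.551724 = 0.01065944
C(t) = 433.3 * 0.01065944 = 4.619 ng/mL

4.619


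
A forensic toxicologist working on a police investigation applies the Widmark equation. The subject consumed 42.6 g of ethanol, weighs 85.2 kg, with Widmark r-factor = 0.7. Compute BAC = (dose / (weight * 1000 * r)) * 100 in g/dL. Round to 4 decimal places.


Applying the Widmark formula:
BAC = (dose_g / (body_wt * 1000 * r)) * 100
Denominator = 85.2 * 1000 * 0.7 = 59640
BAC = (42.6 / 59640) * 100
BAC = 0.0714 g/dL

0.0714


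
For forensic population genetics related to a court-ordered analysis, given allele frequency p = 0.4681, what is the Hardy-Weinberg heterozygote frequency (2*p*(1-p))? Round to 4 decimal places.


Hardy-Weinberg heterozygote frequency:
q = 1 - p = 1 - 0.4681 = 0.5319
2pq = 2 * 0.4681 * 0.5319 = 0.4980

0.4980


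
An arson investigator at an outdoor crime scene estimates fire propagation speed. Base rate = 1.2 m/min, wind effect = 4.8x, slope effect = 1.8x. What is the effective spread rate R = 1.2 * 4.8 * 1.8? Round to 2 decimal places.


Fire spread rate calculation:
R = R0 * wind_factor * slope_factor
= 1.2 * 4.8 * 1.8
= 5.76 * 1.8
= 10.37 m/min

10.37


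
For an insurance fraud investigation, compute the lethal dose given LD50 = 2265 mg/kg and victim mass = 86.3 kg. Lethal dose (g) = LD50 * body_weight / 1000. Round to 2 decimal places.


Lethal dose calculation:
Lethal dose = LD50 * body_weight / 1000
= 2265 * 86.3 / 1000
= 195469.5 / 1000
= 195.47 g

195.47


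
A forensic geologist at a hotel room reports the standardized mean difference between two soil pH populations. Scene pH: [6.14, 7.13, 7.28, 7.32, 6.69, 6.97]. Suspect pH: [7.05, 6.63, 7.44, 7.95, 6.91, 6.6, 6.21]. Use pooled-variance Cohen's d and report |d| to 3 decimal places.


Pooled-variance Cohen's d for soil pH comparison:
Scene mean = 41.53 / 6 = 6.921667
Suspect mean = 48.79 / 7 = 6.97
Scene sample variance s_s^2 = 0.199497
Suspect sample variance s_c^2 = 0.3369
Pooled variance = ((n_s-1)*s_s^2 + (n_c-1)*s_c^2) / (n_s + n_c - 2) = 0.274444
Pooled SD = sqrt(0.274444) = 0.523874
Mean difference = -0.048333
|d| = |-0.048333| / 0.523874 = 0.092

0.092
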